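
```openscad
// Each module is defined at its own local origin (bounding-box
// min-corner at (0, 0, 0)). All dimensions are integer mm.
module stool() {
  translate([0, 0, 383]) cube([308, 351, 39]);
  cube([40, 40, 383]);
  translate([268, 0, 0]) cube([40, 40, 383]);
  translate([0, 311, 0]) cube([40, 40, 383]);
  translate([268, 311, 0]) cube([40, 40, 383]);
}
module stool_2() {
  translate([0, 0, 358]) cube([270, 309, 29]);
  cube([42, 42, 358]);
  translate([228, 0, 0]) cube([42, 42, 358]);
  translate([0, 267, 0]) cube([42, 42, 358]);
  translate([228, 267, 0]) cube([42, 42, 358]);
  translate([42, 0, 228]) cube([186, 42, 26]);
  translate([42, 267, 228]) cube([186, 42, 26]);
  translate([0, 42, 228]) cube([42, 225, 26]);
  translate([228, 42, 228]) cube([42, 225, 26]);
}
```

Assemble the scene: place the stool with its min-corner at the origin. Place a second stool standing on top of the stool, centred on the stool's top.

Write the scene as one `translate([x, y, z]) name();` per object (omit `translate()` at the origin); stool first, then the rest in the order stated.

stool();
translate([19, 21, 422]) stool_2();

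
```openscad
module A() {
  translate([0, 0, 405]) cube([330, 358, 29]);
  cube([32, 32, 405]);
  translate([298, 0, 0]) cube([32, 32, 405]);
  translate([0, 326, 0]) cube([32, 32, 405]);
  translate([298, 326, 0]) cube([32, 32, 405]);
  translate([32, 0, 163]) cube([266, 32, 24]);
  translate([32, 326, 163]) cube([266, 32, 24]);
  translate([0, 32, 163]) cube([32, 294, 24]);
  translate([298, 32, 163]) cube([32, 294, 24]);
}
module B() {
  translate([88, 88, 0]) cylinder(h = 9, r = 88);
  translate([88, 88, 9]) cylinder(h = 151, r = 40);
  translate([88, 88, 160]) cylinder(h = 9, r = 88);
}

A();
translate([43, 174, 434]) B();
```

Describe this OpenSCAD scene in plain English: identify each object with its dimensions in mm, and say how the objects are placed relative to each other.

A is a four-legged stool. The seat is 330×358 mm, 29 mm thick, top at z = 434 mm. It stands on four square legs, each 32×32 mm in cross-section, from z = 0 to the seat underside, each flush with a corner of the seat. Four stretchers, 32 mm wide and 24 mm tall, connect adjacent legs with their undersides at z = 163 mm, each running between the inner faces of the legs it joins and aligned with the legs' outer faces on the other axis.

B is a spool: two coaxial disc flanges of radius 88 mm and thickness 9 mm, joined by a core cylinder of radius 40 mm and height 151 mm. The lower flange rests on z = 0 and the three cylinders share a vertical axis.

The spool is on top of the stool.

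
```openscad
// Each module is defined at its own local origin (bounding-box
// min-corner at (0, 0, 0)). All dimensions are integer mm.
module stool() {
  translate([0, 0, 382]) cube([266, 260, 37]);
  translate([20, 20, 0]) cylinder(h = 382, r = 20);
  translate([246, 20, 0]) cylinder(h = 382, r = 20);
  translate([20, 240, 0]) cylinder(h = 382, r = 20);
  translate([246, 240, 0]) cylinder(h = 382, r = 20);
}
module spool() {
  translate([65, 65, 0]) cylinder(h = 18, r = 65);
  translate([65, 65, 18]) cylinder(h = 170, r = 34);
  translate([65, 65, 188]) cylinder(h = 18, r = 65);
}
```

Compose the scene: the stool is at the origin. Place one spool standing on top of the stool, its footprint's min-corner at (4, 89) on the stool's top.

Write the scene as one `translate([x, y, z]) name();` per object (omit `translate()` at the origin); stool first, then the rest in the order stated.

stool();
translate([4, 89, 419]) spool();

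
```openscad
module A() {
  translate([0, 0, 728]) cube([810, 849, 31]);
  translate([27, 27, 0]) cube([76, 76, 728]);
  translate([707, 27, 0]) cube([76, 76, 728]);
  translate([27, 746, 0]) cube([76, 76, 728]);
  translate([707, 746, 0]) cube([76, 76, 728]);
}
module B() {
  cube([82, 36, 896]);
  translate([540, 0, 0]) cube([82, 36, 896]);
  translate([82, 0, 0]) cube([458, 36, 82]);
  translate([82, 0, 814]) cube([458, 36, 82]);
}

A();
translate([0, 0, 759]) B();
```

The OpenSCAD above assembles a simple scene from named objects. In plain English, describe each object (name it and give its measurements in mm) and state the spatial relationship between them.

A is a table with a 810×849 mm rectangular top, 31 mm thick, top surface at z = 759 mm, supported by four 76×76 mm square legs, each inset 27 mm from the nearest pair of top edges, running from the floor.

B is a picture frame with a 458×732 mm rectangular opening (x by z) and a uniform 82 mm border on every side. Frame depth is 36 mm along y. It is built from two vertical stiles running the full outside height and two horizontal rails spanning the gap between the stiles.

The picture frame is on top of the table.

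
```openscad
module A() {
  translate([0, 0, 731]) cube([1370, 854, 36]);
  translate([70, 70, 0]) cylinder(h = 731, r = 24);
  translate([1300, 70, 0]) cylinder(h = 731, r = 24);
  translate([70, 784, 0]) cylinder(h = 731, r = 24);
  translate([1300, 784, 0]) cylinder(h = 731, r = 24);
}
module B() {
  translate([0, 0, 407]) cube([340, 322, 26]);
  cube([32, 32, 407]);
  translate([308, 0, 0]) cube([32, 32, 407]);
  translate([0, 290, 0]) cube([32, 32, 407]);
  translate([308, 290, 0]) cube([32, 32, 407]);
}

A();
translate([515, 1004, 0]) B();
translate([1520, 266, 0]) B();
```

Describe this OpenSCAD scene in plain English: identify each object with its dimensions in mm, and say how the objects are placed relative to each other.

A is a rectangular dining table. The top is 1370×854×36 mm with its upper surface at z = 767 mm. It stands on four round legs of 48 mm diameter, each leg's bounding box inset 46 mm from the nearest pair of top edges, running from the floor to the underside of the top.

B is a four-legged stool. The seat is a 340×322×26 mm slab whose top surface is at z = 433 mm; four square legs, each 32×32 mm in cross-section, run from the floor (z = 0) to the underside of the seat, each flush with a corner of the seat.

Two stools sit around the table at the +y, +x sides.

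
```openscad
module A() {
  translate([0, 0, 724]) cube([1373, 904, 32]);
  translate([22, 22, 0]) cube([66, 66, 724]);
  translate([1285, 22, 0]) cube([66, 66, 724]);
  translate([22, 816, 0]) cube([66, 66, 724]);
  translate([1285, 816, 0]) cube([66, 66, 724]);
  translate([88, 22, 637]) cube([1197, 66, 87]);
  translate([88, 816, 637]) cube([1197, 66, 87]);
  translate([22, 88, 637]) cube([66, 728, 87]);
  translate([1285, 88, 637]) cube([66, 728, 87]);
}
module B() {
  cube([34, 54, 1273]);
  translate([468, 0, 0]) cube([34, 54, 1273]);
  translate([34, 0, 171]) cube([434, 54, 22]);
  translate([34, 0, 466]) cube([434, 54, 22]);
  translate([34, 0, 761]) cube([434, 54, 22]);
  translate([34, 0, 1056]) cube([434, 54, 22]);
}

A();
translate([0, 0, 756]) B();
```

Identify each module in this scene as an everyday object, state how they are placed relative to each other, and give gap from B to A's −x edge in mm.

The ladder's min-x is at 0; the table's min-x is 0; gap = 0 mm.

A is a table. B is a ladder. The ladder is on top of the table. The gap from the ladder to the table's −x edge is 0 mm.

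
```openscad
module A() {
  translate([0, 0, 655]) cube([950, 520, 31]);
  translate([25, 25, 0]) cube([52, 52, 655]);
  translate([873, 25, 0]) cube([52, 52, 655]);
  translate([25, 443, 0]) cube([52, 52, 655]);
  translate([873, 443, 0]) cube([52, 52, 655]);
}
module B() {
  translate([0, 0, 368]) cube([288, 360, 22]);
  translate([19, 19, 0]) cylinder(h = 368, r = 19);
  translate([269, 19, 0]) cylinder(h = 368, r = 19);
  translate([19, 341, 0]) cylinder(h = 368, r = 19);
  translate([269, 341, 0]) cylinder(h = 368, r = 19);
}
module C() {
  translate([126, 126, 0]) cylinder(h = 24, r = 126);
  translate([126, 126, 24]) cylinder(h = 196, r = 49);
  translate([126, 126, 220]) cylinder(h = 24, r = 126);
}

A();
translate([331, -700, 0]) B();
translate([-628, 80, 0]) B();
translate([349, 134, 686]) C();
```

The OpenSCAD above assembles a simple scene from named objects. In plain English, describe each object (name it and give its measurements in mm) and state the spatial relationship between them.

A is a table: top 950 mm (x) × 520 mm (y), 31 mm thick, upper face at z = 686 mm, on four 52×52 mm square legs, each inset 25 mm from the nearest pair of top edges, running from z = 0 to the bottom of the top.

B is a four-legged stool. The seat is 288×360 mm, 22 mm thick, top at z = 390 mm. It stands on four round legs, each 38 mm in diameter, from z = 0 to the seat underside, each leg's axis is inset half a diameter from the nearest pair of seat edges (so the leg's bounding box is flush with the corner).

C is a spool: two coaxial disc flanges of radius 126 mm and thickness 24 mm, joined by a core cylinder of radius 49 mm and height 196 mm. The lower flange rests on z = 0 and the three cylinders share a vertical axis.

Two stools sit around the table at the −y, −x sides. The spool is on top of the table, centred.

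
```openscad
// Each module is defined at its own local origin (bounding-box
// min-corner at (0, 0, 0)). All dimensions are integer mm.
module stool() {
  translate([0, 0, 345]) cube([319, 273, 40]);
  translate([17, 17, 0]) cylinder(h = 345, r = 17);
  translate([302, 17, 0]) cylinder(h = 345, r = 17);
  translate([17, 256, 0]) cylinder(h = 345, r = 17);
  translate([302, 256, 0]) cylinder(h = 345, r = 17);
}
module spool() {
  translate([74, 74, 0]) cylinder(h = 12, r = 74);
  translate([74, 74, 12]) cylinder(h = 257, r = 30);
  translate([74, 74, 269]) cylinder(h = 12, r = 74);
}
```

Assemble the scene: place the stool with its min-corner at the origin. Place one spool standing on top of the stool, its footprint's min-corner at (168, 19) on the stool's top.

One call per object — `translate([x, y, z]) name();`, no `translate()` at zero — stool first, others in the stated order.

stool();
translate([168, 19, 385]) spool();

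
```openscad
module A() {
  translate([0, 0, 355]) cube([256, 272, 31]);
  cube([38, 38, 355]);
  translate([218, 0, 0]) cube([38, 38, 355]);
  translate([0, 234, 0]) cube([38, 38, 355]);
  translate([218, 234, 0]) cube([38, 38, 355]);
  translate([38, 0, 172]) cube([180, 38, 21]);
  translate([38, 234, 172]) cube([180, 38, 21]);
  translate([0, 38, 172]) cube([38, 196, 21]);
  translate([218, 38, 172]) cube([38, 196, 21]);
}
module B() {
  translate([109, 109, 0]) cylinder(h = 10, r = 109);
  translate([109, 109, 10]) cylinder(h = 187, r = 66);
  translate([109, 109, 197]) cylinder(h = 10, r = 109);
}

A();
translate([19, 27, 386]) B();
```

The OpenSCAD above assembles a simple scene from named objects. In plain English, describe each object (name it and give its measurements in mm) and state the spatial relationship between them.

A is a four-legged stool. The seat is a 256×272×31 mm slab whose top surface is at z = 386 mm; four square legs, each 38×38 mm in cross-section, run from the floor (z = 0) to the underside of the seat, each flush with a corner of the seat. Four stretchers, 38 mm wide and 21 mm tall, connect adjacent legs with their undersides at z = 172 mm, each running between the inner faces of the legs it joins and aligned with the legs' outer faces on the other axis.

B is a spool: two coaxial disc flanges of radius 109 mm and thickness 10 mm, joined by a core cylinder of radius 66 mm and height 187 mm. The lower flange rests on z = 0 and the three cylinders share a vertical axis.

The spool is on top of the stool, centred.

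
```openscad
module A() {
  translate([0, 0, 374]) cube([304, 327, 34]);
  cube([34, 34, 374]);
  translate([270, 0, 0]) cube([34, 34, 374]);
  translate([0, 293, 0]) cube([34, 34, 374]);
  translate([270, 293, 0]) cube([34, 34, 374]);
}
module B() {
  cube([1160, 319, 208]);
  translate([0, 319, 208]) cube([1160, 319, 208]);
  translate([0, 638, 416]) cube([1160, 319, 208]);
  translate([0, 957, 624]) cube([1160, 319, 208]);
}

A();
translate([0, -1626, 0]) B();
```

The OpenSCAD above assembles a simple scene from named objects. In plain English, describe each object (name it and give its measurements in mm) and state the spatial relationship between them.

A is a four-legged stool. The seat is 304×327 mm, 34 mm thick, top at z = 408 mm. It stands on four square legs, each 34×34 mm in cross-section, from z = 0 to the seat underside, each flush with a corner of the seat.

B is a run of 4 identical solid stair steps. Each tread is 1160×319 mm and each step block is 208 mm high. Step 1 rests on the floor; step k is offset from step 1 by (k−1)×319 mm in y and (k−1)×208 mm in z.

The staircase is on the floor beside the stool on its −y side.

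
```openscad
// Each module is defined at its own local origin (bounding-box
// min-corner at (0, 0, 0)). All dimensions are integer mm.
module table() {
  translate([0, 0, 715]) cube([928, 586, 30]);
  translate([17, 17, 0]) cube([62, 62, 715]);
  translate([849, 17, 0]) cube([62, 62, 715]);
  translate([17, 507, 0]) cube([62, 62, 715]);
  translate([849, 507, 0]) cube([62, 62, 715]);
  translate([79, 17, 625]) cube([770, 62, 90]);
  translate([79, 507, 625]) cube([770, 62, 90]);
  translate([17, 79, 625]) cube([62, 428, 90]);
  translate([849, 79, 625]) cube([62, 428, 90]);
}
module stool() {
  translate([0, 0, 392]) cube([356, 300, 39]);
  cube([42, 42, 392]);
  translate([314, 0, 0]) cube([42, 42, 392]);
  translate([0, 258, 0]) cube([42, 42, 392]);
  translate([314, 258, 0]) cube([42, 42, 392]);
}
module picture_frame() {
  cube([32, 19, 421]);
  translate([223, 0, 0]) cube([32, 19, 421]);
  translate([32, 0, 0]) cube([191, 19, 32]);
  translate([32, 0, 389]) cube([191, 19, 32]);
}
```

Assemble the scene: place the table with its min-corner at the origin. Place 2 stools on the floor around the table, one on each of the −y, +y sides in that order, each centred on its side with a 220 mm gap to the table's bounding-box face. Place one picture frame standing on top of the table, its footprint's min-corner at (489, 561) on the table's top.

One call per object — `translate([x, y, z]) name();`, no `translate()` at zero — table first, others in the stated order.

table();
translate([286, -520, 0]) stool();
translate([286, 806, 0]) stool();
translate([489, 561, 745]) picture_frame();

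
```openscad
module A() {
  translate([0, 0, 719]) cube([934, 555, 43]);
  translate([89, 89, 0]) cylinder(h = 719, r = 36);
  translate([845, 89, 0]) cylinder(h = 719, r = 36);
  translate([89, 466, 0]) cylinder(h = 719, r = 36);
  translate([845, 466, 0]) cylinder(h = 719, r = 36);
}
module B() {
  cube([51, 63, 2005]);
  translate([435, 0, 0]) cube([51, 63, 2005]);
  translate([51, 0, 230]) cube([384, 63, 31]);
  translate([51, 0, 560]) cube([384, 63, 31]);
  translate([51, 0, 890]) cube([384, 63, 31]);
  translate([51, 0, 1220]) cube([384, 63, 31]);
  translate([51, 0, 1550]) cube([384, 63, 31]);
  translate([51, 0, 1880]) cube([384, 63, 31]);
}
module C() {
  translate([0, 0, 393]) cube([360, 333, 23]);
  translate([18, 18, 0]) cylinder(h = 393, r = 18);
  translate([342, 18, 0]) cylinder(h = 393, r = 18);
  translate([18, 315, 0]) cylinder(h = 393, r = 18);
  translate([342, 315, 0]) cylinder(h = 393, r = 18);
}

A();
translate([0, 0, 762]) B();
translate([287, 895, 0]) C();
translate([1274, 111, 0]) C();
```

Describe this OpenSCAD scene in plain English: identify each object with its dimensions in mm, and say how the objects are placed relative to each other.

A is a rectangular dining table. The top is 934×555×43 mm with its upper surface at z = 762 mm. It stands on four round legs of 72 mm diameter, each leg's bounding box inset 53 mm from the nearest pair of top edges, running from the floor to the underside of the top.

B is a straight ladder. Two 51×63 mm vertical rails, 2005 mm tall, stand 486 mm apart (outside-to-outside) with their front faces coplanar on the −y side. 6 rungs, each 63 mm deep and 31 mm tall, span between the inner faces of the rails, front faces flush with the rails. The lowest rung's underside is at z = 230 mm and rungs are spaced 330 mm apart (underside to underside).

C is a four-legged stool. The seat is a 360×333×23 mm slab whose top surface is at z = 416 mm; four round legs, each 36 mm in diameter, run from the floor (z = 0) to the underside of the seat, each leg's axis is inset half a diameter from the nearest pair of seat edges (so the leg's bounding box is flush with the corner).

The ladder is on top of the table. Two stools sit around the table at the +y, +x sides.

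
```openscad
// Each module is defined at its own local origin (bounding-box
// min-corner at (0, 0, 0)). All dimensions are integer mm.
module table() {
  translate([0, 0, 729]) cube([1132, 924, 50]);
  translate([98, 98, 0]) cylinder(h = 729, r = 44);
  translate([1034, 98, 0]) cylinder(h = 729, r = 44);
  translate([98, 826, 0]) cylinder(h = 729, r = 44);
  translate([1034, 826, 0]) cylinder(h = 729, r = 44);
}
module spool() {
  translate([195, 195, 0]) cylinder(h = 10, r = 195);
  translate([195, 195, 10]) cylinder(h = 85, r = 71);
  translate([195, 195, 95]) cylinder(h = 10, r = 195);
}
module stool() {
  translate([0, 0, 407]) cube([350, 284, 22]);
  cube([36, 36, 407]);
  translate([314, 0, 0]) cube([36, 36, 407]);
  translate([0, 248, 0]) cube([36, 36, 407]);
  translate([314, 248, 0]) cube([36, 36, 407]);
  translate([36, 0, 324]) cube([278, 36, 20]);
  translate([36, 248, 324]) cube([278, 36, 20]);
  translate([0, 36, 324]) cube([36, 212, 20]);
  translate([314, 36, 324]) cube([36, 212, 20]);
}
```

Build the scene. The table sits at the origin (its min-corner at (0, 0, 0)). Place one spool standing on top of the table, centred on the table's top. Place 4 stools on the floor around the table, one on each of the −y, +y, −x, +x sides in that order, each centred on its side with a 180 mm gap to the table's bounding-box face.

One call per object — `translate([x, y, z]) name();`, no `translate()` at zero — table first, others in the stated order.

table();
translate([371, 267, 779]) spool();
translate([391, -464, 0]) stool();
translate([391, 1104, 0]) stool();
translate([-530, 320, 0]) stool();
translate([1312, 320, 0]) stool();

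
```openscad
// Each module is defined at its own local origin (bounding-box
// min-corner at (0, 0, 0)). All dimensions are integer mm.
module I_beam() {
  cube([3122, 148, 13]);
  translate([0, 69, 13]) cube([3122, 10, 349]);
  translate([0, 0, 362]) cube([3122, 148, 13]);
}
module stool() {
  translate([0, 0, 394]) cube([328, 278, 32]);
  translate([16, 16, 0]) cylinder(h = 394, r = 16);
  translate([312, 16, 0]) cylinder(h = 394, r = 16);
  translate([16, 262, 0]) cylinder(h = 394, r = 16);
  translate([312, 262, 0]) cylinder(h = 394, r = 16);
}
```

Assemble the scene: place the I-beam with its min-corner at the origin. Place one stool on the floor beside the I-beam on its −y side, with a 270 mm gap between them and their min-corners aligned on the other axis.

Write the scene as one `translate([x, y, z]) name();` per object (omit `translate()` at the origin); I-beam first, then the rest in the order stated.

I_beam();
translate([0, -548, 0]) stool();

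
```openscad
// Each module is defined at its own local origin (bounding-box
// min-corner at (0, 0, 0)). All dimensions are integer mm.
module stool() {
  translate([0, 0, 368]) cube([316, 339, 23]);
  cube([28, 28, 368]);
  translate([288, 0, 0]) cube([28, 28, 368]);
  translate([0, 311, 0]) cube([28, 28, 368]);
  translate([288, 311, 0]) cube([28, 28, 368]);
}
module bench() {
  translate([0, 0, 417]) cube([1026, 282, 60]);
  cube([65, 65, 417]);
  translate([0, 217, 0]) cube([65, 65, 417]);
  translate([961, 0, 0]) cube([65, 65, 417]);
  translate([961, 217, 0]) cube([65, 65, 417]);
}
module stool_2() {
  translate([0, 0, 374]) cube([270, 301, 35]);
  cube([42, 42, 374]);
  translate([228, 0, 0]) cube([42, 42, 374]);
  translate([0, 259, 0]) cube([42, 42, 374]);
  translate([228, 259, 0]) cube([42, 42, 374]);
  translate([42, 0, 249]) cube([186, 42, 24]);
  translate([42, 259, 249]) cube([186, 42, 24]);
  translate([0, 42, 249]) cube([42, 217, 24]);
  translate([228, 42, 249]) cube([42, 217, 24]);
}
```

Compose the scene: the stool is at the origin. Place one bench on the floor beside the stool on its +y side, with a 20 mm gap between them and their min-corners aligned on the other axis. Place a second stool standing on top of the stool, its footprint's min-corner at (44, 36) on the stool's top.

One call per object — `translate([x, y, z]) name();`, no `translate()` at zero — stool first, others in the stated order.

stool();
translate([0, 359, 0]) bench();
translate([44, 36, 391]) stool_2();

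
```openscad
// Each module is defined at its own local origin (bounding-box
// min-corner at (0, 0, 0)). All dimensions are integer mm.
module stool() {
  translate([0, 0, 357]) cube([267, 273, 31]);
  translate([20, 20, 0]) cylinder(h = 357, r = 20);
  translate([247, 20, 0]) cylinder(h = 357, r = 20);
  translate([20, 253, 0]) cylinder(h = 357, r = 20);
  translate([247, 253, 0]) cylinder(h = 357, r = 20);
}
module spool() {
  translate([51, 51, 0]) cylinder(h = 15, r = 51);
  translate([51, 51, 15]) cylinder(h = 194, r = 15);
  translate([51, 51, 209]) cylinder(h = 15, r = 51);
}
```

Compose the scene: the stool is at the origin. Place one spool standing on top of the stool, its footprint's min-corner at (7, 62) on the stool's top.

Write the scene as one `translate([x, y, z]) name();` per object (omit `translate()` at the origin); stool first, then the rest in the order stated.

stool();
translate([7, 62, 388]) spool();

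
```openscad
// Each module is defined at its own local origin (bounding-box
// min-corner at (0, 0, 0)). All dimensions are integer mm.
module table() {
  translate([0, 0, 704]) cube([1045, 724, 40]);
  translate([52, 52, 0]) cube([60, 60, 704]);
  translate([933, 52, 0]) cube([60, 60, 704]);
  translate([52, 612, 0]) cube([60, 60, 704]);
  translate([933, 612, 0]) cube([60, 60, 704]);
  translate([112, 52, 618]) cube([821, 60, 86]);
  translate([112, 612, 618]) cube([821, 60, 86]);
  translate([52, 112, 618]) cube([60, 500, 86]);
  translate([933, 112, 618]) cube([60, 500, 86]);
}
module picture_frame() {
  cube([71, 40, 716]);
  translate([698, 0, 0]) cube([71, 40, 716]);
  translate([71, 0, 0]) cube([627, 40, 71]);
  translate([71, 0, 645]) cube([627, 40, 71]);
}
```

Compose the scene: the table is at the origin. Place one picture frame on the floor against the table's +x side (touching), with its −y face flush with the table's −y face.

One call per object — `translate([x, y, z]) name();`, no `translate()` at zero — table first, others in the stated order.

table();
translate([1045, 0, 0]) picture_frame();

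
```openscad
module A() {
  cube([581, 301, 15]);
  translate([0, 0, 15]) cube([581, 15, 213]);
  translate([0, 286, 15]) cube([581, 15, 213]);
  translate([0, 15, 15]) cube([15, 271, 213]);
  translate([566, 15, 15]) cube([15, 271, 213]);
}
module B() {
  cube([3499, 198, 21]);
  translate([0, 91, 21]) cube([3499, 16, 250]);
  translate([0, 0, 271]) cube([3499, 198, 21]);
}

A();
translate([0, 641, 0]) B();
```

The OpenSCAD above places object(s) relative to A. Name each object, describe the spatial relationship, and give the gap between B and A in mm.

The I-beam's nearest face is 340 mm from the open box's +y face.

A is an open box. B is an I-beam. The I-beam is on the floor beside the open box on its +y side. The gap between the I-beam and the open box is 340 mm.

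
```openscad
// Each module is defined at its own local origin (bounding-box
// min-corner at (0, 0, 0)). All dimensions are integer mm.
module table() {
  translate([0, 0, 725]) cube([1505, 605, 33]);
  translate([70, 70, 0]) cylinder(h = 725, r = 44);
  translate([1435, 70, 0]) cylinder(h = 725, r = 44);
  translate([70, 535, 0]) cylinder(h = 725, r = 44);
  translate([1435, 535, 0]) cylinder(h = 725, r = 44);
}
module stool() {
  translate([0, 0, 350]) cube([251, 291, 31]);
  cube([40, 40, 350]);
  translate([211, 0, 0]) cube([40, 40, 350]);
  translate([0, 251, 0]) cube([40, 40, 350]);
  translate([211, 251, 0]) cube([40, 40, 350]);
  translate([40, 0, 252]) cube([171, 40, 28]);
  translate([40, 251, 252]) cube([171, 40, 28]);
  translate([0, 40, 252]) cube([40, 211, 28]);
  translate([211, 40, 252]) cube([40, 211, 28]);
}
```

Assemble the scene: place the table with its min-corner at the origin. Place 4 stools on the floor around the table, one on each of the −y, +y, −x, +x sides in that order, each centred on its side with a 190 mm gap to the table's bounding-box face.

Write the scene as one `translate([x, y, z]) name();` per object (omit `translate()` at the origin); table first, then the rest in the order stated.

table();
translate([627, -481, 0]) stool();
translate([627, 795, 0]) stool();
translate([-441, 157, 0]) stool();
translate([1695, 157, 0]) stool();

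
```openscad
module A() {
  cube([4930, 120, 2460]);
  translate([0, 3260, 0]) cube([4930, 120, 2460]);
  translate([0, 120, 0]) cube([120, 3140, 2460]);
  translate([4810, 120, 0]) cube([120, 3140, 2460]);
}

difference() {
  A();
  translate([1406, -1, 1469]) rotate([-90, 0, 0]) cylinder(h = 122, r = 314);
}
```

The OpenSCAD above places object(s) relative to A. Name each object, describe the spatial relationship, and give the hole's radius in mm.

The subtracted cylinder has r = 314 mm.

A is a house frame. The house frame has a circular hole through its front wall. The hole's radius is 314 mm.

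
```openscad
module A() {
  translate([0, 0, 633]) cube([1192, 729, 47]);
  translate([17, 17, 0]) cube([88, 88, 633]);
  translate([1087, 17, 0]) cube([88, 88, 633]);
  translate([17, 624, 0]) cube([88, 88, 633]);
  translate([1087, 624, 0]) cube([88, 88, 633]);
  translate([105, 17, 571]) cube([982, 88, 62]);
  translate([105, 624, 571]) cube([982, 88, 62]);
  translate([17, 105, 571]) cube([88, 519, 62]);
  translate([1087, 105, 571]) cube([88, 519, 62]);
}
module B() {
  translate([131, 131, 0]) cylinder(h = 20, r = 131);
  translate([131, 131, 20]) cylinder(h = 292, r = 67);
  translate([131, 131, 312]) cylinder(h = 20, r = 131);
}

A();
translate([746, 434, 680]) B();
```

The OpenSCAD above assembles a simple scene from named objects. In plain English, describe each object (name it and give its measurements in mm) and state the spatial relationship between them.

A is a rectangular dining table. The top is 1192×729×47 mm with its upper surface at z = 680 mm. It stands on four 88×88 mm square legs, each inset 17 mm from the nearest pair of top edges, running from the floor to the underside of the top. Four apron rails, 88 mm thick and 62 mm tall, run between adjacent legs with their top edges flush with the underside of the top and their outer faces flush with the legs' outer faces.

B is a spool: two coaxial disc flanges of radius 131 mm and thickness 20 mm, joined by a core cylinder of radius 67 mm and height 292 mm. The lower flange rests on z = 0 and the three cylinders share a vertical axis.

The spool is on top of the table.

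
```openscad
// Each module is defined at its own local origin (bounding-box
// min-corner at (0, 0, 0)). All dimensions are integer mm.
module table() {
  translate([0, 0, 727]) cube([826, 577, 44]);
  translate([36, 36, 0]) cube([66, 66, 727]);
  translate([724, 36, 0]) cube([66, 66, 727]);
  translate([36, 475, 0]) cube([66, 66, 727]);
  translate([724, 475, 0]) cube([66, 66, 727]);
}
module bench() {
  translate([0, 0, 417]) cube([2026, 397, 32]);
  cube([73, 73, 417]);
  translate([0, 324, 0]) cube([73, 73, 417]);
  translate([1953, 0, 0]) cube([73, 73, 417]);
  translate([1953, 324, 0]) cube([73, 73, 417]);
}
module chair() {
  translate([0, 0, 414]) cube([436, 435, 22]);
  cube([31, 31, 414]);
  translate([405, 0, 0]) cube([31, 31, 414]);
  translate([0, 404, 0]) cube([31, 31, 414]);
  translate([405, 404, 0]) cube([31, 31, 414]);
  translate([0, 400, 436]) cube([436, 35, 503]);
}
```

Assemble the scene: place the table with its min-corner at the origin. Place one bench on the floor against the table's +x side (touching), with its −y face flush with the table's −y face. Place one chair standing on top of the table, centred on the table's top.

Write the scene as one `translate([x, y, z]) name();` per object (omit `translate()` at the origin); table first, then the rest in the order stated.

table();
translate([826, 0, 0]) bench();
translate([195, 71, 771]) chair();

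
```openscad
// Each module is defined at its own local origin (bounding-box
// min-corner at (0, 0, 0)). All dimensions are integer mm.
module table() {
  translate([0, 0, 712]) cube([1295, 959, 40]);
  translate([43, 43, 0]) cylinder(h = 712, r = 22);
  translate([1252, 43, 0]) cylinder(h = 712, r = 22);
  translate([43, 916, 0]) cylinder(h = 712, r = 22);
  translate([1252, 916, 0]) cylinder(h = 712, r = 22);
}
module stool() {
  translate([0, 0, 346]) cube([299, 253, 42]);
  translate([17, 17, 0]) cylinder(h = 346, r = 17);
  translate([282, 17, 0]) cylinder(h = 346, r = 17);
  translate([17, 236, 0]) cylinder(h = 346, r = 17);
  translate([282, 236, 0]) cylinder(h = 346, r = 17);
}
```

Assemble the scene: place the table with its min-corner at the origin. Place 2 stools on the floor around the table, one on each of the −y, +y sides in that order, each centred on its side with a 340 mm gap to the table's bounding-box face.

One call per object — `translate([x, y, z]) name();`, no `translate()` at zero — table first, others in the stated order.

table();
translate([498, -593, 0]) stool();
translate([498, 1299, 0]) stool();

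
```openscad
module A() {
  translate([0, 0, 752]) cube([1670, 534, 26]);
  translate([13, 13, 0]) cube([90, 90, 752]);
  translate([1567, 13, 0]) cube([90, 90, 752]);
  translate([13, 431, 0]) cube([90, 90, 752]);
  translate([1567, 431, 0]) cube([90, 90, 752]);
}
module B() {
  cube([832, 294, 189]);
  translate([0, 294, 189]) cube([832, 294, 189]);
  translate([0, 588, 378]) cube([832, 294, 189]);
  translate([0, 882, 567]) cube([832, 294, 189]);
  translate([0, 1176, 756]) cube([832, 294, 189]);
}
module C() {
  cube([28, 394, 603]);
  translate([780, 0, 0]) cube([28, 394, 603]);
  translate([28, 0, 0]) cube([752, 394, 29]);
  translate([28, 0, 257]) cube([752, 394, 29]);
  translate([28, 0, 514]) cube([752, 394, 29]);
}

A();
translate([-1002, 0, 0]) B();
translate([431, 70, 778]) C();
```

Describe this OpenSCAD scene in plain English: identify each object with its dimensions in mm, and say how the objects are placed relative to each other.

A is a table: top 1670 mm (x) × 534 mm (y), 26 mm thick, upper face at z = 778 mm, on four 90×90 mm square legs, each inset 13 mm from the nearest pair of top edges, running from z = 0 to the bottom of the top.

B is a straight staircase of 5 solid steps. Each step is 832 mm wide (x), 294 mm deep (y, the going) and 189 mm tall (the rise). The first step rests on the floor; each subsequent step sits one going further in +y and one rise higher in +z, directly behind and above the previous step with no overlap.

C is an open bookshelf. Two side panels, each 28 mm thick, 394 mm deep and 603 mm tall, stand 808 mm apart (outside-to-outside). Between them sit 3 shelves, each 29 mm thick and 394 mm deep, spanning the full gap between the sides. The bottom shelf rests on the floor (its underside at z = 0) and the clear gap between one shelf's top and the next shelf's underside is 228 mm.

The staircase is on the floor beside the table on its −x side. The bookshelf is on top of the table, centred.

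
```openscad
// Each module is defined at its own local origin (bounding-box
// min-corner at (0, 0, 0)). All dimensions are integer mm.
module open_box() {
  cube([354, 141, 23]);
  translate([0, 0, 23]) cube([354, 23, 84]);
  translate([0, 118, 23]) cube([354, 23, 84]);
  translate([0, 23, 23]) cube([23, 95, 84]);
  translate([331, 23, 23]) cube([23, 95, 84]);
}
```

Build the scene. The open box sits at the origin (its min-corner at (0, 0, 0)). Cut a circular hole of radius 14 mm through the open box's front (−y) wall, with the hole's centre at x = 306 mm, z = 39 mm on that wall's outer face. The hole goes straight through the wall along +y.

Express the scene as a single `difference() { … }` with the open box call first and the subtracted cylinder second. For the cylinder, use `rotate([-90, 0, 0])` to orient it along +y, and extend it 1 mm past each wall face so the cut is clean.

difference() {
  open_box();
  translate([306, -1, 39]) rotate([-90, 0, 0]) cylinder(h = 25, r = 14);
}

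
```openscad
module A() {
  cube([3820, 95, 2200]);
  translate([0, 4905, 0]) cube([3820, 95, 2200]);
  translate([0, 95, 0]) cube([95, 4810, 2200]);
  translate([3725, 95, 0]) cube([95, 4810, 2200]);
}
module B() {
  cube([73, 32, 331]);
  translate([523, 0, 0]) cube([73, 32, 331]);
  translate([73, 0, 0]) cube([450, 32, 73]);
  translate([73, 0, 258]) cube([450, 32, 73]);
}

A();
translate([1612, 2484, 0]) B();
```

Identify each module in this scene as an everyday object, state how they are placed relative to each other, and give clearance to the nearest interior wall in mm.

A is a house frame. B is a picture frame. The picture frame sits inside the house frame, centred. The clearance to the nearest interior wall is 1517 mm.

Clearances: x = 1517, y = 2389; minimum 1517 mm.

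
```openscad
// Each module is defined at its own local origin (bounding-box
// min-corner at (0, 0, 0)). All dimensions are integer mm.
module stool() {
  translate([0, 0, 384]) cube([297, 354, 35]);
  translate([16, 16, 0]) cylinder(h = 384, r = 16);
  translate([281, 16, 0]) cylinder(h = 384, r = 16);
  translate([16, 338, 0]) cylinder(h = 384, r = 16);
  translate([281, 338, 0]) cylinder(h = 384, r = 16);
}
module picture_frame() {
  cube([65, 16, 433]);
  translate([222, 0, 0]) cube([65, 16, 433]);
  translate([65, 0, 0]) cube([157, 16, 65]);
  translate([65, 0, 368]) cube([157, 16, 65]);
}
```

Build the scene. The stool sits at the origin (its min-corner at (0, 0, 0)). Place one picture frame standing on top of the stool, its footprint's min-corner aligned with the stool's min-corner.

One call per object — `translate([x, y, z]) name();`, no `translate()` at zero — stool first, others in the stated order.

stool();
translate([0, 0, 419]) picture_frame();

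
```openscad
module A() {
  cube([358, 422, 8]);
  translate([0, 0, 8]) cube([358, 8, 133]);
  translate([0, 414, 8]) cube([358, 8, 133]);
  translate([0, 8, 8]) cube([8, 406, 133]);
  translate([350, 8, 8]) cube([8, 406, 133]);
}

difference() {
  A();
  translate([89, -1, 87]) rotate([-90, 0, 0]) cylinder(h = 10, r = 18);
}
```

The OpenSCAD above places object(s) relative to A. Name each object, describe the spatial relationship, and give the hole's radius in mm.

The subtracted cylinder has r = 18 mm.

A is an open box. The open box has a circular hole through its front wall. The hole's radius is 18 mm.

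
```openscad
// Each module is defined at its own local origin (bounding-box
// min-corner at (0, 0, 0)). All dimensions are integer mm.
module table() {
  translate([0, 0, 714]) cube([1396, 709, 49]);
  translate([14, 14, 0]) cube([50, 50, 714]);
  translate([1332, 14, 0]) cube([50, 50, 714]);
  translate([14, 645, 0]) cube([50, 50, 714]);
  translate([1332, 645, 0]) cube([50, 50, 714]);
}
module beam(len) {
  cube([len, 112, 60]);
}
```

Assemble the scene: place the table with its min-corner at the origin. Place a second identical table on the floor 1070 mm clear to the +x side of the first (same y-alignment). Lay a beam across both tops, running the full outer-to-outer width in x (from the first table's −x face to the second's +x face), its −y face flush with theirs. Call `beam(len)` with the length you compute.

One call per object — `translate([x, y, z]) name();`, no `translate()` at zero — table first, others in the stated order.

table();
translate([2466, 0, 0]) table();
translate([0, 0, 763]) beam(3862);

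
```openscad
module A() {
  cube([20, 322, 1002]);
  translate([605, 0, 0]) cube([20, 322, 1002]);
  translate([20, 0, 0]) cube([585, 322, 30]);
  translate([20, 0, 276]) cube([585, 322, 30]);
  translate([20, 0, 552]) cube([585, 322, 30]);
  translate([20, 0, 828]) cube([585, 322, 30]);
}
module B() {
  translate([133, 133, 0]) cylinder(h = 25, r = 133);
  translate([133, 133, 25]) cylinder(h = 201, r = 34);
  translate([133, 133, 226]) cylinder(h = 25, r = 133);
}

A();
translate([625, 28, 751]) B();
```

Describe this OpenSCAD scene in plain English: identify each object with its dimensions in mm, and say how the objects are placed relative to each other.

A is a bookshelf 625 mm wide overall, 322 mm deep and 1002 mm tall. The two sides are 20 mm thick vertical panels. 4 horizontal shelves of 30 mm thickness span between the inner faces of the sides; the lowest shelf sits on the floor and shelves are stacked with a clear vertical gap of 246 mm between each pair.

B is a spool: two coaxial disc flanges of radius 133 mm and thickness 25 mm, joined by a core cylinder of radius 34 mm and height 201 mm. The lower flange rests on z = 0 and the three cylinders share a vertical axis.

The spool is beside the bookshelf with their tops flush at z = 1002.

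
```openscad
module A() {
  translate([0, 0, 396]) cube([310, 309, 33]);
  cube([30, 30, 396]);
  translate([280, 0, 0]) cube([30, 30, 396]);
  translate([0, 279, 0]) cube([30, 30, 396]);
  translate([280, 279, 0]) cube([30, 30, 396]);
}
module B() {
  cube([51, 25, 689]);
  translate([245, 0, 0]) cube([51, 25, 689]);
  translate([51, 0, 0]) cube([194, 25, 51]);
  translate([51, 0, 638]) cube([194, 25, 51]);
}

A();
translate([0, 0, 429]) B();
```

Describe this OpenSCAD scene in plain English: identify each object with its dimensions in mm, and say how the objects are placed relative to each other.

A is a four-legged stool. The seat is 310×309 mm, 33 mm thick, top at z = 429 mm. It stands on four square legs, each 30×30 mm in cross-section, from z = 0 to the seat underside, each flush with a corner of the seat.

B is a picture frame with a 194×587 mm rectangular opening (x by z) and a uniform 51 mm border on every side. Frame depth is 25 mm along y. It is built from two vertical stiles running the full outside height and two horizontal rails spanning the gap between the stiles.

The picture frame is on top of the stool.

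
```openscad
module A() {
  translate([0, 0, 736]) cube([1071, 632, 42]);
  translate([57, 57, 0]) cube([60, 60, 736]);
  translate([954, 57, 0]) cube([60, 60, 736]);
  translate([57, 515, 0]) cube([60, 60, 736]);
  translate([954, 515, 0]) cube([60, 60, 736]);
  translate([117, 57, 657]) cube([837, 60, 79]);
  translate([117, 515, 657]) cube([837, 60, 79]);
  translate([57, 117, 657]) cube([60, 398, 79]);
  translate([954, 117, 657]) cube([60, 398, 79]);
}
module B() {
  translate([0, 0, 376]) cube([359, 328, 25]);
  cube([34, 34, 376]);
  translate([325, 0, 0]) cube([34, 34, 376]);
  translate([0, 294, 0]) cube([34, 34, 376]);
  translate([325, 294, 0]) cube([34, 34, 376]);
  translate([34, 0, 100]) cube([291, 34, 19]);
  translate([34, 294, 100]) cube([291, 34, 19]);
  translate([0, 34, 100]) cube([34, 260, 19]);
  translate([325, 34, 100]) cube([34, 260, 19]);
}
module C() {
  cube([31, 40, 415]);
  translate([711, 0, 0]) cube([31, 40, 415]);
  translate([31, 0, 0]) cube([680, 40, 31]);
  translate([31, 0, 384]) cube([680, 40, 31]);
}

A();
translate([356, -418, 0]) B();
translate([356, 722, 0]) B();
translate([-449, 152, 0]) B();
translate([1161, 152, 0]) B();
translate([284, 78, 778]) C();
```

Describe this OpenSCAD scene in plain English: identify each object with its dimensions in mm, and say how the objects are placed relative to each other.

A is a table: top 1071 mm (x) × 632 mm (y), 42 mm thick, upper face at z = 778 mm, on four 60×60 mm square legs, each inset 57 mm from the nearest pair of top edges, running from z = 0 to the bottom of the top. Four apron rails, 60 mm thick and 79 mm tall, run between adjacent legs with their top edges flush with the underside of the top and their outer faces flush with the legs' outer faces.

B is a simple wooden stool: a rectangular seat 359 mm (x) by 328 mm (y), 25 mm thick, top face at z = 401 mm, on four square legs, each 34×34 mm in cross-section. The legs rest on z = 0, each flush with a corner of the seat. Four stretchers, 34 mm wide and 19 mm tall, connect adjacent legs with their undersides at z = 100 mm, each running between the inner faces of the legs it joins and aligned with the legs' outer faces on the other axis.

C is a picture frame with a 680×353 mm rectangular opening (x by z) and a uniform 31 mm border on every side. Frame depth is 40 mm along y. It is built from two vertical stiles running the full outside height and two horizontal rails spanning the gap between the stiles.

Four stools sit around the table at the −y, +y, −x, +x sides. The picture frame is on top of the table.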